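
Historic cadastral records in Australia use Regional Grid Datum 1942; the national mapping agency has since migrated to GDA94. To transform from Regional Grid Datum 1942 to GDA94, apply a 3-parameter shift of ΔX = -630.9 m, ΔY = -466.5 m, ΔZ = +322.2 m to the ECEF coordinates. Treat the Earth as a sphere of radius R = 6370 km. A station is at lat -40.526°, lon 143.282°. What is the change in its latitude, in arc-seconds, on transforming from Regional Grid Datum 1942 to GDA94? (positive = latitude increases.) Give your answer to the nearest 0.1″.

sin φ = -0.649793, cos φ = 0.760111, sin λ = 0.597877, cos λ = -0.801588.
North component: ΔN = −sin φ cos λ·ΔX − sin φ sin λ·ΔY + cos φ·ΔZ = −(-0.649793)(-0.801588)(-630.9) − (-0.649793)(0.597877)(-466.5) + (0.760111)(322.2) = 392.29 m.
1° of latitude spans πR/180 = 111177 m, so Δφ = 392.29 / 111177 × 3600 = 12.703″.

Δφ = 12.7″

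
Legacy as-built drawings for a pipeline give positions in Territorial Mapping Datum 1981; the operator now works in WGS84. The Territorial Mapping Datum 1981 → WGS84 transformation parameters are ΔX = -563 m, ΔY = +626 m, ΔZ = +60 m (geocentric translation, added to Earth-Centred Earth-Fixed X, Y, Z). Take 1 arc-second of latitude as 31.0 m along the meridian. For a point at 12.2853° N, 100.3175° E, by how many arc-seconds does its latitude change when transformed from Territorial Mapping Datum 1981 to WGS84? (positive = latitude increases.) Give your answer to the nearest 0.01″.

Δφ = -3.03″

sin φ = 0.212780, cos φ = 0.977100, sin λ = 0.983830, cos λ = -0.179103.
North component: ΔN = −sin φ cos λ·ΔX − sin φ sin λ·ΔY + cos φ·ΔZ = −(0.212780)(-0.179103)(-563) − (0.212780)(0.983830)(626) + (0.977100)(60) = -93.88 m.
1° of latitude spans 3600 × 31.00 = 111600 m, so Δφ = -93.88 / 111600 × 3600 = -3.028″.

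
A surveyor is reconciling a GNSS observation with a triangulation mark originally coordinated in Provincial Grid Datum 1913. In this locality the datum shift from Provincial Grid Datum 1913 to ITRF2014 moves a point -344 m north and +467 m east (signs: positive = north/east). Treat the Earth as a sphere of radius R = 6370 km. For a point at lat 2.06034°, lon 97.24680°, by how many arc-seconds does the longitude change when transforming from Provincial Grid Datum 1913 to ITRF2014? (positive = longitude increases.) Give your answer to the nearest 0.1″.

Δλ = 15.1″

At latitude 2.06034°, cos φ = 0.999354.
One radian of longitude at latitude φ spans R cos φ, so Δλ = ΔE / (R cos φ) = 467.0 / (6370000 × 0.999354) = 7.3360e-05 rad = 15.132″.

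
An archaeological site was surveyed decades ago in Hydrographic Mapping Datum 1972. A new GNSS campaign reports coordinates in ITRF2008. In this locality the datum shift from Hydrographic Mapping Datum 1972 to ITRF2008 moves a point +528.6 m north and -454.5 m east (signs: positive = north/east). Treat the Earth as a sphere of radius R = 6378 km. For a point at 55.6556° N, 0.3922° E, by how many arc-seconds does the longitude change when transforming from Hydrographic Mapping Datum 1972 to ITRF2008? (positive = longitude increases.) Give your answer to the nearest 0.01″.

At latitude 55.6556°, cos φ = 0.564166.
One radian of longitude at latitude φ spans R cos φ, so Δλ = ΔE / (R cos φ) = -454.5 / (6378000 × 0.564166) = -1.2631e-04 rad = -26.054″.

Δλ = -26.05″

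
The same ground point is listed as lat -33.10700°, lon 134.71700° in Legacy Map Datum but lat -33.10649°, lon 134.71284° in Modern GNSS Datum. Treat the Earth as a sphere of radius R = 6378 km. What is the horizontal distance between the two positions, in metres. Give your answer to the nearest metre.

392 m

Δφ = -33.10649° − -33.10700° = +0.00051°; Δλ = 134.71284° − 134.71700° = -0.00416°.
1° along a meridian = πR/180 = 111317 m.
ΔN = Δφ × 111317 = 56.8 m; ΔE = Δλ × 111317 × cos(-33.10700°) = -0.00416 × 111317 × 0.837652 = -387.9 m.
Distance = √(ΔE² + ΔN²) = √((-387.9)² + 56.8²) = 392.0 m.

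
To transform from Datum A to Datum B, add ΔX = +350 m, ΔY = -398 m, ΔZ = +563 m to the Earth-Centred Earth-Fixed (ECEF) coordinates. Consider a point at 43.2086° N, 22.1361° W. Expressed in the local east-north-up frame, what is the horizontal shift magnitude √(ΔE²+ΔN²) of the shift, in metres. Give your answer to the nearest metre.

The local east axis at (φ, λ) is (−sin λ, cos λ, 0), so ΔE = −sin(-22.1361°)·350 + cos(-22.1361°)·(-398) = -236.78 m.
The local north axis is (−sin φ cos λ, −sin φ sin λ, cos φ), giving ΔN = -221.967 − 102.678 + 410.351 = 85.71 m.
Horizontal magnitude = √(ΔE² + ΔN²) = √((-236.78)² + 85.71²) = 251.82 m.

252 m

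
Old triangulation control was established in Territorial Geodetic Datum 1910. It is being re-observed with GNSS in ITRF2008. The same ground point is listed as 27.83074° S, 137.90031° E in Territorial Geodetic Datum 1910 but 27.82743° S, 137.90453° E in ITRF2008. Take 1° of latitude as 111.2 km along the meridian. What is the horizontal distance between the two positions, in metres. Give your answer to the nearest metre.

555 m

Δφ = -27.82743° − -27.83074° = +0.00331°; Δλ = 137.90453° − 137.90031° = +0.00422°.
ΔN = Δφ × 111200 = 368.1 m; ΔE = Δλ × 111200 × cos(-27.83074°) = +0.00422 × 111200 × 0.884331 = 415.0 m.
Distance = √(ΔE² + ΔN²) = √(415.0² + 368.1²) = 554.7 m.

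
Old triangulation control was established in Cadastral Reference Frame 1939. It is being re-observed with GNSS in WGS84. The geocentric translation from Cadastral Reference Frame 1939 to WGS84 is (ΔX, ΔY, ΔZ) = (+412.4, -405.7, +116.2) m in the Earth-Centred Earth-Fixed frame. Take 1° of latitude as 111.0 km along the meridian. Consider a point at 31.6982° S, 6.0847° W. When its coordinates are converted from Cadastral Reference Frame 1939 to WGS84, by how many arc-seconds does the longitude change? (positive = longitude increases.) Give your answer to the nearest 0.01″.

sin φ = -0.525445, cos φ = 0.850828, sin λ = -0.105999, cos λ = 0.994366.
East component: ΔE = −sin λ·ΔX + cos λ·ΔY = −(-0.105999)(412.4) + (0.994366)(-405.7) = -359.70 m.
1° of latitude spans 111000 m; at latitude φ, 1° of longitude spans that × cos φ = 94441.9 m, so Δλ = -359.70 / 94441.9 × 3600 = -13.711″.

Δλ = -13.71″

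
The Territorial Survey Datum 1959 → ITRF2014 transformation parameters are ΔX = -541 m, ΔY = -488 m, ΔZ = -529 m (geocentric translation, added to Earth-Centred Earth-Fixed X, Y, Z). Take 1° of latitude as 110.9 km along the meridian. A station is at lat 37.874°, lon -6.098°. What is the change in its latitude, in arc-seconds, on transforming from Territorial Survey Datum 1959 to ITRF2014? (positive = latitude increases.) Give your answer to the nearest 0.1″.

Δφ = -3.9″

sin φ = 0.613927, cos φ = 0.789363, sin λ = -0.106229, cos λ = 0.994342.
North component: ΔN = −sin φ cos λ·ΔX − sin φ sin λ·ΔY + cos φ·ΔZ = −(0.613927)(0.994342)(-541) − (0.613927)(-0.106229)(-488) + (0.789363)(-529) = -119.14 m.
1° of latitude spans 110900 m, so Δφ = -119.14 / 110900 × 3600 = -3.868″.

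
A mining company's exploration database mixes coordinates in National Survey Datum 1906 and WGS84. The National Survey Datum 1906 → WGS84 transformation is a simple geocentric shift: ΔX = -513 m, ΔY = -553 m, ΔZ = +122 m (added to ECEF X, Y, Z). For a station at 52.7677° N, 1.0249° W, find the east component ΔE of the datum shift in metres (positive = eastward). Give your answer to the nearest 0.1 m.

The local east axis at (φ, λ) is (−sin λ, cos λ, 0), so ΔE = −sin(-1.0249°)·(-513) + cos(-1.0249°)·(-553) = -562.09 m.

ΔE = -562.1 m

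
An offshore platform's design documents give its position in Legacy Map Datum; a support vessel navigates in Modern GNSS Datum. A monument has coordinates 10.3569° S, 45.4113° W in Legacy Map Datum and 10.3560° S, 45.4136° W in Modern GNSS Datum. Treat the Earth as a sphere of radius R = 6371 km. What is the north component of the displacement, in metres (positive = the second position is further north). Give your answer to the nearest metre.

ΔN = 100 m

Δφ = -10.3560° − -10.3569° = +0.0009°; Δλ = -45.4136° − -45.4113° = -0.0023°.
1° along a meridian = πR/180 = 111195 m.
ΔN = Δφ × 111195 = 100.1 m; ΔE = Δλ × 111195 × cos(-10.3569°) = -0.0023 × 111195 × 0.983707 = -251.6 m.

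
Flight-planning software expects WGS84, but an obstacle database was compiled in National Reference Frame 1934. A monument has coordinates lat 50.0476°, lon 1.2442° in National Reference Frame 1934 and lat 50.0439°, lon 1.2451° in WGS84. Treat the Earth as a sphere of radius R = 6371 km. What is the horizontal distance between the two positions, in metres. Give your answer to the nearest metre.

Δφ = 50.0439° − 50.0476° = -0.0037°; Δλ = 1.2451° − 1.2442° = +0.0009°.
1° along a meridian = πR/180 = 111195 m.
ΔN = Δφ × 111195 = -411.4 m; ΔE = Δλ × 111195 × cos(50.0476°) = +0.0009 × 111195 × 0.642151 = 64.3 m.
Distance = √(ΔE² + ΔN²) = √(64.3² + (-411.4)²) = 416.4 m.

416 m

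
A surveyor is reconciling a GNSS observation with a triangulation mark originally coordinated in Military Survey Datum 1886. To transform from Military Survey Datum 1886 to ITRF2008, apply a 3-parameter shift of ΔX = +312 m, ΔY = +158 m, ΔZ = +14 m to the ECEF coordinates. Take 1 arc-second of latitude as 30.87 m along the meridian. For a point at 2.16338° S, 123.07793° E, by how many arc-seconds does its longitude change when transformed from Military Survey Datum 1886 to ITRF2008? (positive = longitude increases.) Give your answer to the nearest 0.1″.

sin φ = -0.037749, cos φ = 0.999287, sin λ = 0.837929, cos λ = -0.545779.
East component: ΔE = −sin λ·ΔX + cos λ·ΔY = −(0.837929)(312) + (-0.545779)(158) = -347.67 m.
1° of latitude spans 3600 × 30.87 = 111132 m; at latitude φ, 1° of longitude spans that × cos φ = 111052.8 m, so Δλ = -347.67 / 111052.8 × 3600 = -11.270″.

Δλ = -11.3″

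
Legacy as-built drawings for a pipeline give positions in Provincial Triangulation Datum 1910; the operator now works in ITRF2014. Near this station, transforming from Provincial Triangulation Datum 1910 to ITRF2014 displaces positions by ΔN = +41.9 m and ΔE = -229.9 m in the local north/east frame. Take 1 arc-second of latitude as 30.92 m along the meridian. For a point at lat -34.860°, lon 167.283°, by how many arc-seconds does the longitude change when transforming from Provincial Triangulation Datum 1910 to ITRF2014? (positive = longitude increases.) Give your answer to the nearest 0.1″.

Δλ = -9.1″

At latitude -34.860°, cos φ = 0.820551.
1″ of longitude at this latitude = 30.92 × cos φ = 25.3714 m, so Δλ = -229.9 / 25.3714 = -9.061″.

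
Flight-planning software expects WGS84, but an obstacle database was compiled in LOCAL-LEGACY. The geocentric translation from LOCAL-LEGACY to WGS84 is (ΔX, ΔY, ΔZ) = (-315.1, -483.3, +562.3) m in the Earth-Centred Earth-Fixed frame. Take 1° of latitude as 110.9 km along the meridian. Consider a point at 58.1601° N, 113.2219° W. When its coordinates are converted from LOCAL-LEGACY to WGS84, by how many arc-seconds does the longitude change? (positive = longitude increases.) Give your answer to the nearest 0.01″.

Δλ = -6.09″

sin φ = 0.849526, cos φ = 0.527548, sin λ = -0.918985, cos λ = -0.394293.
East component: ΔE = −sin λ·ΔX + cos λ·ΔY = −(-0.918985)(-315.1) + (-0.394293)(-483.3) = -99.01 m.
1° of latitude spans 110900 m; at latitude φ, 1° of longitude spans that × cos φ = 58505.0 m, so Δλ = -99.01 / 58505.0 × 3600 = -6.092″.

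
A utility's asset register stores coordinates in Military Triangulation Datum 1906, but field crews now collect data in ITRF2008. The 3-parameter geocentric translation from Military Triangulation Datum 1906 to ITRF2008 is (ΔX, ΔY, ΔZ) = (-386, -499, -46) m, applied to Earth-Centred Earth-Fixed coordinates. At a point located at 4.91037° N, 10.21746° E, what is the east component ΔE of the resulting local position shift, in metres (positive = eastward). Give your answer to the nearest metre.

At φ = 4.91037°, λ = 10.21746°: sin φ = 0.085597, cos φ = 0.996330, sin λ = 0.177385, cos λ = 0.984142.
ΔE = −sin λ·ΔX + cos λ·ΔY = −(0.177385)·(-386) + (0.984142)·(-499) = -422.62 m.

ΔE = -423 m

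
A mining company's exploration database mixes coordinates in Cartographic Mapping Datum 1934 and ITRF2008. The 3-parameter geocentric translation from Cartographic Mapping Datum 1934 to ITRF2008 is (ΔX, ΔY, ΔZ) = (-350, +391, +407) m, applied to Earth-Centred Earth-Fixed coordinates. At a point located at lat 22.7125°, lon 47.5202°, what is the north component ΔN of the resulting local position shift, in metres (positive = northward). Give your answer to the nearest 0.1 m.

ΔN = 355.4 m

The local north axis is (−sin φ cos λ, −sin φ sin λ, cos φ), giving ΔN = 91.262 − 111.341 + 375.439 = 355.36 m.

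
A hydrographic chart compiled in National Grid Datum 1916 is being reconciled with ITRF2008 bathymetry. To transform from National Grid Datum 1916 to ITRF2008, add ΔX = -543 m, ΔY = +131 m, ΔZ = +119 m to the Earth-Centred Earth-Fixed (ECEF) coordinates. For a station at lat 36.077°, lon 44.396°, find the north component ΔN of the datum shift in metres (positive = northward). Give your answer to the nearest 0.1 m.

ΔN = 270.7 m

The local north axis is (−sin φ cos λ, −sin φ sin λ, cos φ), giving ΔN = 228.474 − 53.970 + 96.179 = 270.68 m.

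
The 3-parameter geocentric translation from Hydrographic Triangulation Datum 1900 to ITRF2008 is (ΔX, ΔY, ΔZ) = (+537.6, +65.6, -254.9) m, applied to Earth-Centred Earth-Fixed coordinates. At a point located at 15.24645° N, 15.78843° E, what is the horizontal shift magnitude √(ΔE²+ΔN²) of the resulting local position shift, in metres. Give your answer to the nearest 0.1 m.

395.5 m

At φ = 15.24645°, λ = 15.78843°: sin φ = 0.262971, cos φ = 0.964804, sin λ = 0.272086, cos λ = 0.962273.
ΔE = −sin λ·ΔX + cos λ·ΔY = −(0.272086)·(537.6) + (0.962273)·(65.6) = -83.15 m.
ΔN = −sin φ cos λ·ΔX − sin φ sin λ·ΔY + cos φ·ΔZ = −(0.262971)(0.962273)(537.6) − (0.262971)(0.272086)(65.6) + (0.964804)(-254.9) = -386.66 m.
Horizontal magnitude = √(ΔE² + ΔN²) = √((-83.15)² + (-386.66)²) = 395.50 m.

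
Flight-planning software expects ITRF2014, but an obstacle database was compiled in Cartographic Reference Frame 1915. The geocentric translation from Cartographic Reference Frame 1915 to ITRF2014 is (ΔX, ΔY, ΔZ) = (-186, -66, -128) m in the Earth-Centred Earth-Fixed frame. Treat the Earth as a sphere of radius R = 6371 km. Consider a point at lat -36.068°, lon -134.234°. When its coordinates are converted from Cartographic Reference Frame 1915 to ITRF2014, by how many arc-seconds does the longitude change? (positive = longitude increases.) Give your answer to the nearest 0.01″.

Δλ = -3.49″

sin φ = -0.588745, cos φ = 0.808319, sin λ = -0.716497, cos λ = -0.697590.
East component: ΔE = −sin λ·ΔX + cos λ·ΔY = −(-0.716497)(-186) + (-0.697590)(-66) = -87.23 m.
1° of latitude spans πR/180 = 111195 m; at latitude φ, 1° of longitude spans that × cos φ = 89881.0 m, so Δλ = -87.23 / 89881.0 × 3600 = -3.494″.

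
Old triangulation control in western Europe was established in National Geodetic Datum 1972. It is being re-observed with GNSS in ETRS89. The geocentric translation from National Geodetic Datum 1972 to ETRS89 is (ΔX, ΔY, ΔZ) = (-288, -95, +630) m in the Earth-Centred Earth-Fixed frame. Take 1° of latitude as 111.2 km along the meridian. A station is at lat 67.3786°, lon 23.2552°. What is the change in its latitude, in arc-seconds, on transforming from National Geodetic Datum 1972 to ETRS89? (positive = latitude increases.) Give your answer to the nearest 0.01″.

sin φ = 0.923067, cos φ = 0.384640, sin λ = 0.394827, cos λ = 0.918755.
North component: ΔN = −sin φ cos λ·ΔX − sin φ sin λ·ΔY + cos φ·ΔZ = −(0.923067)(0.918755)(-288) − (0.923067)(0.394827)(-95) + (0.384640)(630) = 521.19 m.
1° of latitude spans 111200 m, so Δφ = 521.19 / 111200 × 3600 = 16.873″.

Δφ = 16.87″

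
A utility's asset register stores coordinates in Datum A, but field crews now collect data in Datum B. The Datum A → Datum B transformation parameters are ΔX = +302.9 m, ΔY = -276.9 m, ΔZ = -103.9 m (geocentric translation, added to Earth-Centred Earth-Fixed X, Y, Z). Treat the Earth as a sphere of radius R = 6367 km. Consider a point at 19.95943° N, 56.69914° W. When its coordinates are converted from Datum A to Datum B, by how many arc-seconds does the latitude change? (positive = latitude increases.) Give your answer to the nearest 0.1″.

Δφ = -7.6″

sin φ = 0.341355, cos φ = 0.939935, sin λ = -0.835799, cos λ = 0.549035.
North component: ΔN = −sin φ cos λ·ΔX − sin φ sin λ·ΔY + cos φ·ΔZ = −(0.341355)(0.549035)(302.9) − (0.341355)(-0.835799)(-276.9) + (0.939935)(-103.9) = -233.43 m.
1° of latitude spans πR/180 = 111125 m, so Δφ = -233.43 / 111125 × 3600 = -7.562″.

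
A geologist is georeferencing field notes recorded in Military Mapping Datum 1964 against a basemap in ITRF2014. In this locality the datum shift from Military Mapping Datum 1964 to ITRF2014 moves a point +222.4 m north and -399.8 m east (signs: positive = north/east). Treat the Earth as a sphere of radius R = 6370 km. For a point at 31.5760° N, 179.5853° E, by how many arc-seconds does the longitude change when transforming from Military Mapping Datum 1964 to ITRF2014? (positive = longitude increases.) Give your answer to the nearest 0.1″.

Δλ = -15.2″

At latitude 31.5760°, cos φ = 0.851946.
One radian of longitude at latitude φ spans R cos φ, so Δλ = ΔE / (R cos φ) = -399.8 / (6370000 × 0.851946) = -7.3670e-05 rad = -15.196″.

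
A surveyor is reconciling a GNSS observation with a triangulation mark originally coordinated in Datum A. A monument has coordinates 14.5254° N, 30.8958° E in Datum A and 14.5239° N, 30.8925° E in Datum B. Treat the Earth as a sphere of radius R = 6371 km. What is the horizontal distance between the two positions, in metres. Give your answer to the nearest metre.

Δφ = 14.5239° − 14.5254° = -0.0015°; Δλ = 30.8925° − 30.8958° = -0.0033°.
1° along a meridian = πR/180 = 111195 m.
ΔN = Δφ × 111195 = -166.8 m; ΔE = Δλ × 111195 × cos(14.5254°) = -0.0033 × 111195 × 0.968037 = -355.2 m.
Distance = √(ΔE² + ΔN²) = √((-355.2)² + (-166.8)²) = 392.4 m.

392 m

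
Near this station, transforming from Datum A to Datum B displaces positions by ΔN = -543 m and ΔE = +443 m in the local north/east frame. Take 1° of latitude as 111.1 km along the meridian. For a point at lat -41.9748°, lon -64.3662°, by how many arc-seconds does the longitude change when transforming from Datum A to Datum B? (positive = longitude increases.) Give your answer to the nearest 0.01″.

At latitude -41.9748°, cos φ = 0.743439.
1° of longitude at this latitude = 111.1 × cos φ = 82.60 km, so Δλ = 443.0 / 82596.1 = 0.0053635° = 19.308″.

Δλ = 19.31″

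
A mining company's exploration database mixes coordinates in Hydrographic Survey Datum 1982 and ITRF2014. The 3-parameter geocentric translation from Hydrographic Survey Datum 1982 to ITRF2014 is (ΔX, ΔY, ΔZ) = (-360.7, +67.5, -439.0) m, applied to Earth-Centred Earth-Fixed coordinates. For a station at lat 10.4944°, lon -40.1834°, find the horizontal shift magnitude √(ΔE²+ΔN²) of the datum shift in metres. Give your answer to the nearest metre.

415 m

The local east axis at (φ, λ) is (−sin λ, cos λ, 0), so ΔE = −sin(-40.1834°)·(-360.7) + cos(-40.1834°)·67.5 = -181.17 m.
The local north axis is (−sin φ cos λ, −sin φ sin λ, cos φ), giving ΔN = 50.192 + 7.933 − 431.657 = -373.53 m.
Horizontal magnitude = √(ΔE² + ΔN²) = √((-181.17)² + (-373.53)²) = 415.15 m.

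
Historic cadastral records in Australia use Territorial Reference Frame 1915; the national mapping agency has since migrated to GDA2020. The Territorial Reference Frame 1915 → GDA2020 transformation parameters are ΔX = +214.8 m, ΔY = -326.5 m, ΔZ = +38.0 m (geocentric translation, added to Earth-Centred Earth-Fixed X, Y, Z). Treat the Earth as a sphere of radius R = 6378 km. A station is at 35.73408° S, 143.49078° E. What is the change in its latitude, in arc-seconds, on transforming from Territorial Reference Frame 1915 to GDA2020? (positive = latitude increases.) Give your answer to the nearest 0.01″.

sin φ = -0.584024, cos φ = 0.811736, sin λ = 0.594952, cos λ = -0.803761.
North component: ΔN = −sin φ cos λ·ΔX − sin φ sin λ·ΔY + cos φ·ΔZ = −(-0.584024)(-0.803761)(214.8) − (-0.584024)(0.594952)(-326.5) + (0.811736)(38.0) = -183.43 m.
1° of latitude spans πR/180 = 111317 m, so Δφ = -183.43 / 111317 × 3600 = -5.932″.

Δφ = -5.93″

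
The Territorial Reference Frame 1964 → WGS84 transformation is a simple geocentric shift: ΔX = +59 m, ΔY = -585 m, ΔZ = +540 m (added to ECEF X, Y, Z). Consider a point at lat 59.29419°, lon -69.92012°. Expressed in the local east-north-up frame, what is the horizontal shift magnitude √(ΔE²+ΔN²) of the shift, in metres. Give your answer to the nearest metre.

The local east axis at (φ, λ) is (−sin λ, cos λ, 0), so ΔE = −sin(-69.92012°)·59 + cos(-69.92012°)·(-585) = -145.43 m.
The local north axis is (−sin φ cos λ, −sin φ sin λ, cos φ), giving ΔN = -17.417 − 472.409 + 275.740 = -214.09 m.
Horizontal magnitude = √(ΔE² + ΔN²) = √((-145.43)² + (-214.09)²) = 258.81 m.

259 m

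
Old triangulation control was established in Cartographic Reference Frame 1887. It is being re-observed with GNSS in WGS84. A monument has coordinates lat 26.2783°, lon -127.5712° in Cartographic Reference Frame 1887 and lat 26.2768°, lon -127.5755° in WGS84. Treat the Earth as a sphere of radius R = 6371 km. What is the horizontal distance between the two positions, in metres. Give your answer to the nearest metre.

460 m

Δφ = 26.2768° − 26.2783° = -0.0015°; Δλ = -127.5755° − -127.5712° = -0.0043°.
1° along a meridian = πR/180 = 111195 m.
ΔN = Δφ × 111195 = -166.8 m; ΔE = Δλ × 111195 × cos(26.2783°) = -0.0043 × 111195 × 0.896654 = -428.7 m.
Distance = √(ΔE² + ΔN²) = √((-428.7)² + (-166.8)²) = 460.0 m.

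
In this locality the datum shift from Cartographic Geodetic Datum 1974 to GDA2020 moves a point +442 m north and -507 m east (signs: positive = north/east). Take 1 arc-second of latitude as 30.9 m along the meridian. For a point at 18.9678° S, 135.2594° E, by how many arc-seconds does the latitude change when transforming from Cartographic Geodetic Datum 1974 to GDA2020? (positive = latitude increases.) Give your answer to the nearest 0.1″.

Δφ = 14.3″

1″ of latitude = 30.90 m, so Δφ = 442.0 / 30.90 = 14.304″.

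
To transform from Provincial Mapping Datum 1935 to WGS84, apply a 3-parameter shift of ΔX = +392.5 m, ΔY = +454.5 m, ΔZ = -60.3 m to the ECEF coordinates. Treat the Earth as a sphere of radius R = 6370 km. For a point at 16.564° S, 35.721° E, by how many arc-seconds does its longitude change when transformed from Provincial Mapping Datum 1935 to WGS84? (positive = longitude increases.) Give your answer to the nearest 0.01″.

Δλ = 4.72″

sin φ = -0.285086, cos φ = 0.958502, sin λ = 0.583839, cos λ = 0.811870.
East component: ΔE = −sin λ·ΔX + cos λ·ΔY = −(0.583839)(392.5) + (0.811870)(454.5) = 139.84 m.
1° of latitude spans πR/180 = 111177 m; at latitude φ, 1° of longitude spans that × cos φ = 106563.8 m, so Δλ = 139.84 / 106563.8 × 3600 = 4.724″.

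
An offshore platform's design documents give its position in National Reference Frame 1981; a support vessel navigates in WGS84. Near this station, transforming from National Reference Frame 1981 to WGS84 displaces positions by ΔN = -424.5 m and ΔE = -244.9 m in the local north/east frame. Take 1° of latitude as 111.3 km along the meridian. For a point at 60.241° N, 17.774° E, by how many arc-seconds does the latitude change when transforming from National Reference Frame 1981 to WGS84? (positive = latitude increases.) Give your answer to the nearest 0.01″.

1° of latitude = 111.3 km, so Δφ = -424.5 / 111300 = -0.0038140° = -13.730″.

Δφ = -13.73″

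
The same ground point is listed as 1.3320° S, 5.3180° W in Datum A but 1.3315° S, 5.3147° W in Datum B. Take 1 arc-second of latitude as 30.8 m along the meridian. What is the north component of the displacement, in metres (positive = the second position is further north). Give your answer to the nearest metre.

ΔN = 55 m

Δφ = -1.3315° − -1.3320° = +0.0005°; Δλ = -5.3147° − -5.3180° = +0.0033°.
1° of latitude = 3600 × 30.80 = 110880 m.
ΔN = Δφ × 110880 = 55.4 m; ΔE = Δλ × 110880 × cos(-1.3320°) = +0.0033 × 110880 × 0.999730 = 365.8 m.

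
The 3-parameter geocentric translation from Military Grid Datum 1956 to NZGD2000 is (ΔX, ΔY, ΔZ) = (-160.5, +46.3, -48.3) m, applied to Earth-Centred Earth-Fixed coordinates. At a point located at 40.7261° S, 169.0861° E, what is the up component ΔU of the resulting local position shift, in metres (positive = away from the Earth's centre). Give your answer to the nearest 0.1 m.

ΔU = 157.6 m

At φ = -40.7261°, λ = 169.0861°: sin φ = -0.652444, cos φ = 0.757837, sin λ = 0.189334, cos λ = -0.981913.
ΔU = cos φ cos λ·ΔX + cos φ sin λ·ΔY + sin φ·ΔZ = (0.757837)(-0.981913)(-160.5) + (0.757837)(0.189334)(46.3) + (-0.652444)(-48.3) = 157.59 m.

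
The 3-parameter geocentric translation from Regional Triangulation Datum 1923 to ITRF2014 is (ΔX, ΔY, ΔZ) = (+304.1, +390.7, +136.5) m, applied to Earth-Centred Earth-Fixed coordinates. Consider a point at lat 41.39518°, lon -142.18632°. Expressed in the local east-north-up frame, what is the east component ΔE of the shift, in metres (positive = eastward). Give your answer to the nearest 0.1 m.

The local east axis at (φ, λ) is (−sin λ, cos λ, 0), so ΔE = −sin(-142.18632°)·304.1 + cos(-142.18632°)·390.7 = -122.21 m.

ΔE = -122.2 m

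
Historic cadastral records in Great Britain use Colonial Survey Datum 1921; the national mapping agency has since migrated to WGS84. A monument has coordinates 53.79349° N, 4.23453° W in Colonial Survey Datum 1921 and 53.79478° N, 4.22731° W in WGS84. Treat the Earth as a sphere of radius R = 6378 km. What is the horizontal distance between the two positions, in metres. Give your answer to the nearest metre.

496 m

Δφ = 53.79478° − 53.79349° = +0.00129°; Δλ = -4.22731° − -4.23453° = +0.00722°.
1° along a meridian = πR/180 = 111317 m.
ΔN = Δφ × 111317 = 143.6 m; ΔE = Δλ × 111317 × cos(53.79349°) = +0.00722 × 111317 × 0.590697 = 474.7 m.
Distance = √(ΔE² + ΔN²) = √(474.7² + 143.6²) = 496.0 m.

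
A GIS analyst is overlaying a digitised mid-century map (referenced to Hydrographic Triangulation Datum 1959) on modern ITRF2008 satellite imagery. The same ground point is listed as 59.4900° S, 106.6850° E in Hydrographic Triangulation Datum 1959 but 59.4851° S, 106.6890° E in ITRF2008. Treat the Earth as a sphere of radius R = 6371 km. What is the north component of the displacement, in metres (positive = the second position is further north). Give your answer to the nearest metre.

Δφ = -59.4851° − -59.4900° = +0.0049°; Δλ = 106.6890° − 106.6850° = +0.0040°.
1° along a meridian = πR/180 = 111195 m.
ΔN = Δφ × 111195 = 544.9 m; ΔE = Δλ × 111195 × cos(-59.4900°) = +0.0040 × 111195 × 0.507689 = 225.8 m.

ΔN = 545 m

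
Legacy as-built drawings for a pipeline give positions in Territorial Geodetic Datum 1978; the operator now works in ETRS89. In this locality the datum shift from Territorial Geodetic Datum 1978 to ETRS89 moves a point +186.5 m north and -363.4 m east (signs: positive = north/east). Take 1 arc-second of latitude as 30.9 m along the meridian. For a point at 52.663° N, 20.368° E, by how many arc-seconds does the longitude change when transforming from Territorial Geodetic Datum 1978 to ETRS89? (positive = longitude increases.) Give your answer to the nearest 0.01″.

At latitude 52.663°, cos φ = 0.606502.
1″ of longitude at this latitude = 30.90 × cos φ = 18.7409 m, so Δλ = -363.4 / 18.7409 = -19.391″.

Δλ = -19.39″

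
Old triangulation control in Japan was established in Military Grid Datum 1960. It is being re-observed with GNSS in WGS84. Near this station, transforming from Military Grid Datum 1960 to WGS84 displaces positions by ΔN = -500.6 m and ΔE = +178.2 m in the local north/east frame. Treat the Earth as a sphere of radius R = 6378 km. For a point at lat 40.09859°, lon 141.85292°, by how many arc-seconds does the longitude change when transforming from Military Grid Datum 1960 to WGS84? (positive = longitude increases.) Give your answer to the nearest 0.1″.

At latitude 40.09859°, cos φ = 0.764937.
One radian of longitude at latitude φ spans R cos φ, so Δλ = ΔE / (R cos φ) = 178.2 / (6378000 × 0.764937) = 3.6526e-05 rad = 7.534″.

Δλ = 7.5″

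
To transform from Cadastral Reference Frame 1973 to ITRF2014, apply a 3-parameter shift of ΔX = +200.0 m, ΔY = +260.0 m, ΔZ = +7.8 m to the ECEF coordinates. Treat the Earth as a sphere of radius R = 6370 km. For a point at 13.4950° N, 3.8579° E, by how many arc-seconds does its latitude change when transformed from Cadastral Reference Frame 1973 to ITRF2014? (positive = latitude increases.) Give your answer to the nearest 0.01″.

Δφ = -1.39″

sin φ = 0.233361, cos φ = 0.972390, sin λ = 0.067282, cos λ = 0.997734.
North component: ΔN = −sin φ cos λ·ΔX − sin φ sin λ·ΔY + cos φ·ΔZ = −(0.233361)(0.997734)(200.0) − (0.233361)(0.067282)(260.0) + (0.972390)(7.8) = -43.06 m.
1° of latitude spans πR/180 = 111177 m, so Δφ = -43.06 / 111177 × 3600 = -1.394″.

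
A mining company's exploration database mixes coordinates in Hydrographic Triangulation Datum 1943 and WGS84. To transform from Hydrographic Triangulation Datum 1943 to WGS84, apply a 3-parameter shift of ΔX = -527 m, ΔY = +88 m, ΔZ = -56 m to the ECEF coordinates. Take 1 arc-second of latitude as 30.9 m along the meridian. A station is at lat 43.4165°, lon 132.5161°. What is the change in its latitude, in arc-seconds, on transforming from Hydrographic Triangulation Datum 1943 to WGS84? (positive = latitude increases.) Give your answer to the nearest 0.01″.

Δφ = -10.68″

sin φ = 0.687297, cos φ = 0.726377, sin λ = 0.737087, cos λ = -0.675797.
North component: ΔN = −sin φ cos λ·ΔX − sin φ sin λ·ΔY + cos φ·ΔZ = −(0.687297)(-0.675797)(-527) − (0.687297)(0.737087)(88) + (0.726377)(-56) = -330.04 m.
1° of latitude spans 3600 × 30.90 = 111240 m, so Δφ = -330.04 / 111240 × 3600 = -10.681″.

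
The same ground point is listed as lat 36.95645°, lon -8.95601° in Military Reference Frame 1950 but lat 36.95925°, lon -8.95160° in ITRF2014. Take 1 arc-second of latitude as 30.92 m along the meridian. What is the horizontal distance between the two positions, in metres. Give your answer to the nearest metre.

501 m

Δφ = 36.95925° − 36.95645° = +0.00280°; Δλ = -8.95160° − -8.95601° = +0.00441°.
1° of latitude = 3600 × 30.92 = 111312 m.
ΔN = Δφ × 111312 = 311.7 m; ΔE = Δλ × 111312 × cos(36.95645°) = +0.00441 × 111312 × 0.799093 = 392.3 m.
Distance = √(ΔE² + ΔN²) = √(392.3² + 311.7²) = 501.0 m.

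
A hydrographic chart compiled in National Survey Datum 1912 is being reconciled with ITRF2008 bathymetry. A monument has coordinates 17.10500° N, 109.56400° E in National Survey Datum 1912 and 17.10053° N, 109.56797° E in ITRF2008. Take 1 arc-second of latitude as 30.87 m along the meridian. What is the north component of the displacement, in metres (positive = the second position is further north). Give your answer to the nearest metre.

Δφ = 17.10053° − 17.10500° = -0.00447°; Δλ = 109.56797° − 109.56400° = +0.00397°.
1° of latitude = 3600 × 30.87 = 111132 m.
ΔN = Δφ × 111132 = -496.8 m; ΔE = Δλ × 111132 × cos(17.10500°) = +0.00397 × 111132 × 0.955767 = 421.7 m.

ΔN = -497 m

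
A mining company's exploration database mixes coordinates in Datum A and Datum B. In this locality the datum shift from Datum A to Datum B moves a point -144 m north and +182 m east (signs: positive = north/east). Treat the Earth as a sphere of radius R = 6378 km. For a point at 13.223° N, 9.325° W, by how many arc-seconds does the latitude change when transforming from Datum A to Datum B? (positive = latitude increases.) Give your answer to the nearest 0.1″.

Δφ = -4.7″

On a sphere of radius R, 1 rad of latitude = R, so Δφ = ΔN / R = -144.0 / 6378000 = -2.2578e-05 rad = -4.657″.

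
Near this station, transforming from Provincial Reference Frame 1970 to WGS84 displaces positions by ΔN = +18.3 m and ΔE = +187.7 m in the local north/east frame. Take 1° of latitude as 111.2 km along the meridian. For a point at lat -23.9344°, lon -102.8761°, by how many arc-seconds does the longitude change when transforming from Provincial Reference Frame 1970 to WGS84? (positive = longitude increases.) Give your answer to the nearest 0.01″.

Δλ = 6.65″

At latitude -23.9344°, cos φ = 0.914011.
1° of longitude at this latitude = 111.2 × cos φ = 101.64 km, so Δλ = 187.7 / 101638.0 = 0.0018468° = 6.648″.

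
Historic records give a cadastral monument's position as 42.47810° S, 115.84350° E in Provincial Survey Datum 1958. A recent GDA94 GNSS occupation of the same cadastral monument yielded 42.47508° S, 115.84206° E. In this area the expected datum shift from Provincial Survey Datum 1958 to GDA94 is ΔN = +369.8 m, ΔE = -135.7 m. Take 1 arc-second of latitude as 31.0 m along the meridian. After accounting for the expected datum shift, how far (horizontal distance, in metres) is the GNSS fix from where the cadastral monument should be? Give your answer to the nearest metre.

37 m

Observed coordinate differences: Δφ = +0.00302°, Δλ = -0.00144°.
Converting to metres (1° lat = 111600 m, cos φ = 0.737536): observed ΔN = 337.0 m, observed ΔE = -118.5 m.
Subtracting the expected shift leaves a residual of 337.0 − (369.8) = -32.8 m north and -118.5 − (-135.7) = 17.2 m east.
Residual distance = √((-32.8)² + 17.2²) = 37.0 m.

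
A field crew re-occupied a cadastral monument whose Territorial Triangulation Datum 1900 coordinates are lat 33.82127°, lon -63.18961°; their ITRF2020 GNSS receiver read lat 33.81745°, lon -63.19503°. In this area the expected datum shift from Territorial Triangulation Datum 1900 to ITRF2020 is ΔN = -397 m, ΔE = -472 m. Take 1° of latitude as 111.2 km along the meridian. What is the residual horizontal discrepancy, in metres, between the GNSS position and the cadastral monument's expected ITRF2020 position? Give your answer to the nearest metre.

40 m

Observed coordinate differences: Δφ = -0.00382°, Δλ = -0.00542°.
Converting to metres (1° lat = 111200 m, cos φ = 0.830778): observed ΔN = -424.8 m, observed ΔE = -500.7 m.
Subtracting the expected shift leaves a residual of -424.8 − (-397) = -27.8 m north and -500.7 − (-472) = -28.7 m east.
Residual distance = √((-27.8)² + (-28.7)²) = 40.0 m.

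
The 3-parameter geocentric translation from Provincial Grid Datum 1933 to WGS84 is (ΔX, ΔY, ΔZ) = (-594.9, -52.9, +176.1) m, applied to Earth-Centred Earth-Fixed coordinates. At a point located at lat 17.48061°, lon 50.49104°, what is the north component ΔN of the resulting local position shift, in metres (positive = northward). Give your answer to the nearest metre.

ΔN = 294 m

The local north axis is (−sin φ cos λ, −sin φ sin λ, cos φ), giving ΔN = 113.687 + 12.260 + 167.967 = 293.91 m.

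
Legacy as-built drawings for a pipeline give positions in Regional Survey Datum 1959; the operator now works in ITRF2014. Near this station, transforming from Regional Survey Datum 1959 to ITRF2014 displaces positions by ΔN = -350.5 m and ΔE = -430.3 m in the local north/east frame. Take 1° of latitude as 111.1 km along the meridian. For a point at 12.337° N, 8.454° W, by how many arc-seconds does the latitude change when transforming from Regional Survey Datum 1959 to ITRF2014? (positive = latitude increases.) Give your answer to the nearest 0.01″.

1° of latitude = 111.1 km, so Δφ = -350.5 / 111100 = -0.0031548° = -11.357″.

Δφ = -11.36″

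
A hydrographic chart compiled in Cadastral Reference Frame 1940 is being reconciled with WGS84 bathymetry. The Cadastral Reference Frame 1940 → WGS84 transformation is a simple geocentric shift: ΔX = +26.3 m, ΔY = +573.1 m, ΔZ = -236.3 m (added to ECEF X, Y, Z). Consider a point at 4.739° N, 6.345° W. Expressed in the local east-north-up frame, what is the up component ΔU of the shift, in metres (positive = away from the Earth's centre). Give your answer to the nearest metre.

At φ = 4.739°, λ = -6.345°: sin φ = 0.082617, cos φ = 0.996581, sin λ = -0.110515, cos λ = 0.993874.
ΔU = cos φ cos λ·ΔX + cos φ sin λ·ΔY + sin φ·ΔZ = (0.996581)(0.993874)(26.3) + (0.996581)(-0.110515)(573.1) + (0.082617)(-236.3) = -56.59 m.

ΔU = -57 m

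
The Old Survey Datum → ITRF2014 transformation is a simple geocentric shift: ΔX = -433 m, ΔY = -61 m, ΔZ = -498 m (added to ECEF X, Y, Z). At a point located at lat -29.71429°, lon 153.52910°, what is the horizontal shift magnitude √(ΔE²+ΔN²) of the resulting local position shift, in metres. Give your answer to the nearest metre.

355 m

The local east axis at (φ, λ) is (−sin λ, cos λ, 0), so ΔE = −sin(153.52910°)·(-433) + cos(153.52910°)·(-61) = 247.61 m.
The local north axis is (−sin φ cos λ, −sin φ sin λ, cos φ), giving ΔN = 192.126 − 13.478 − 432.517 = -253.87 m.
Horizontal magnitude = √(ΔE² + ΔN²) = √(247.61² + (-253.87)²) = 354.63 m.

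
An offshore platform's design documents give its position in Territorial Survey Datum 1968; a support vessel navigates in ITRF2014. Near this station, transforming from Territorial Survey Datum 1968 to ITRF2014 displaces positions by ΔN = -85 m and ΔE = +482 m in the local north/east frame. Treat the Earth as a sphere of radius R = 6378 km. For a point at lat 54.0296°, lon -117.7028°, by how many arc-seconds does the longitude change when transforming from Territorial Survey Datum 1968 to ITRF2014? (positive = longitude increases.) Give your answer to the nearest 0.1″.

At latitude 54.0296°, cos φ = 0.587367.
One radian of longitude at latitude φ spans R cos φ, so Δλ = ΔE / (R cos φ) = 482.0 / (6378000 × 0.587367) = 1.2866e-04 rad = 26.539″.

Δλ = 26.5″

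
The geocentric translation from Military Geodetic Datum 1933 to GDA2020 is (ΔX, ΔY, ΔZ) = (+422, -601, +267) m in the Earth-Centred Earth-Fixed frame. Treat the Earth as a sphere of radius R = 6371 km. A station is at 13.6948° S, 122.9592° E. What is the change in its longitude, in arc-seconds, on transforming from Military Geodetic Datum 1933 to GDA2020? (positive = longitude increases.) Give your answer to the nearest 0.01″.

Δλ = -0.90″

sin φ = -0.236750, cos φ = 0.971571, sin λ = 0.839058, cos λ = -0.544042.
East component: ΔE = −sin λ·ΔX + cos λ·ΔY = −(0.839058)(422) + (-0.544042)(-601) = -27.11 m.
1° of latitude spans πR/180 = 111195 m; at latitude φ, 1° of longitude spans that × cos φ = 108033.7 m, so Δλ = -27.11 / 108033.7 × 3600 = -0.904″.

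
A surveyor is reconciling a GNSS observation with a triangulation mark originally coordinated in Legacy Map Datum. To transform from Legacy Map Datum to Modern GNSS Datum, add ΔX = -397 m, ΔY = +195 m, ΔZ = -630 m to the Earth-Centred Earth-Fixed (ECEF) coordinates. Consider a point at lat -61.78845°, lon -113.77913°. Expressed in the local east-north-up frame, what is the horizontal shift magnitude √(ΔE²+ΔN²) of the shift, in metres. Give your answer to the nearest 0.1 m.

542.1 m

The local east axis at (φ, λ) is (−sin λ, cos λ, 0), so ΔE = −sin(-113.77913°)·(-397) + cos(-113.77913°)·195 = -441.92 m.
The local north axis is (−sin φ cos λ, −sin φ sin λ, cos φ), giving ΔN = 141.060 − 157.248 − 297.819 = -314.01 m.
Horizontal magnitude = √(ΔE² + ΔN²) = √((-441.92)² + (-314.01)²) = 542.12 m.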